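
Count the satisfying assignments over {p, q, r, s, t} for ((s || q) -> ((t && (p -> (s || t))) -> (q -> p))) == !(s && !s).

28

Initial set: {(((s || q) -> ((t && (p -> (s || t))) -> (q -> p))) == !(s && !s))}.
(((s || q) -> ((t && (p -> (s || t))) -> (q -> p))) == !(s && !s)): β-rule — branch into ((s || q) -> ((t && (p -> (s || t))) -> (q -> p))), !(s && !s)  //  !((s || q) -> ((t && (p -> (s || t))) -> (q -> p))), !!(s && !s).
  branch 1 (add ((s || q) -> ((t && (p -> (s || t))) -> (q -> p))), !(s && !s)):
    ((s || q) -> ((t && (p -> (s || t))) -> (q -> p))): β-rule — branch into !(s || q)  //  ((t && (p -> (s || t))) -> (q -> p)).
      branch 1.1 (add !(s || q)):
        !(s || q): α-rule — add !s, !q.
        !(s && !s): β-rule — branch into !s  //  !!s.
          branch 1.1.1 (add !s):
            ○ open, literals {q=F, s=F}.
          branch 1.1.2 (add !!s):
            × closes — contains both s and !s.
      branch 1.2 (add ((t && (p -> (s || t))) -> (q -> p))):
        !(s && !s): β-rule — branch into !s  //  !!s.
          branch 1.2.1 (add !s):
            ((t && (p -> (s || t))) -> (q -> p)): β-rule — branch into !(t && (p -> (s || t)))  //  (q -> p).
              branch 1.2.1.1 (add !(t && (p -> (s || t)))):
                !(t && (p -> (s || t))): β-rule — branch into !t  //  !(p -> (s || t)).
                  branch 1.2.1.1.1 (add !t):
                    ○ open, literals {s=F, t=F}.
                  branch 1.2.1.1.2 (add !(p -> (s || t))):
                    !(p -> (s || t)): α-rule — add p, !(s || t).
                    !(s || t): α-rule — add !s, !t.
                    ○ open, literals {p=T, s=F, t=F}.
              branch 1.2.1.2 (add (q -> p)):
                (q -> p): β-rule — branch into !q  //  p.
                  branch 1.2.1.2.1 (add !q):
                    ○ open, literals {q=F, s=F}.
                  branch 1.2.1.2.2 (add p):
                    ○ open, literals {p=T, s=F}.
          branch 1.2.2 (add !!s):
            ((t && (p -> (s || t))) -> (q -> p)): β-rule — branch into !(t && (p -> (s || t)))  //  (q -> p).
              branch 1.2.2.1 (add !(t && (p -> (s || t)))):
                !(t && (p -> (s || t))): β-rule — branch into !t  //  !(p -> (s || t)).
                  branch 1.2.2.1.1 (add !t):
                    ○ open, literals {s=T, t=F}.
                  branch 1.2.2.1.2 (add !(p -> (s || t))):
                    !(p -> (s || t)): α-rule — add p, !(s || t).
                    !(s || t): α-rule — add !s, !t.
                    × closes — contains both s and !s.
              branch 1.2.2.2 (add (q -> p)):
                (q -> p): β-rule — branch into !q  //  p.
                  branch 1.2.2.2.1 (add !q):
                    ○ open, literals {q=F, s=T}.
                  branch 1.2.2.2.2 (add p):
                    ○ open, literals {p=T, s=T}.
  branch 2 (add !((s || q) -> ((t && (p -> (s || t))) -> (q -> p))), !!(s && !s)):
    !((s || q) -> ((t && (p -> (s || t))) -> (q -> p))): α-rule — add (s || q), !((t && (p -> (s || t))) -> (q -> p)).
    !!(s && !s): α-rule — add s, !s.
    × closes — contains both s and !s.
3 branches closed, 8 open.
Each open branch fixes some atoms; the unmentioned ones are free. Counting distinct full assignments: branch {q=F, s=F} (p, r, t) contributes 8 new; branch {s=F, t=F} (p, q, r) contributes 4 new; branch {p=T, s=F, t=F} (q, r) contributes 0 new; branch {q=F, s=F} (p, r, t) contributes 0 new; branch {p=T, s=F} (q, r, t) contributes 2 new; branch {s=T, t=F} (p, q, r) contributes 8 new; branch {q=F, s=T} (p, r, t) contributes 4 new; branch {p=T, s=T} (q, r, t) contributes 2 new. Total: 28.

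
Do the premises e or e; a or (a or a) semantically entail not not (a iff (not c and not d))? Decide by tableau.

No

Initial set: {T (e or e); T (a or (a or a)); F not not (a iff (not c and not d))}.
F not not (a iff (not c and not d)): drop double negation, giving F (a iff (not c and not d)).
T (e or e): β-rule — branch into T e  //  T e.
  branch 1 (add T e):
    T (a or (a or a)): β-rule — branch into T a  //  T (a or a).
      branch 1.1 (add T a):
        F (a iff (not c and not d)): β-rule — branch into T a, F (not c and not d)  //  F a, T (not c and not d).
          branch 1.1.1 (add T a, F (not c and not d)):
            F (not c and not d): β-rule — branch into F not c  //  F not d.
              branch 1.1.1.1 (add F not c):
                ○ open, literals {a=1, c=1, e=1}.
              branch 1.1.1.2 (add F not d):
                ○ open, literals {a=1, d=1, e=1}.
          branch 1.1.2 (add F a, T (not c and not d)):
            × closes — contains both a and not a.
      branch 1.2 (add T (a or a)):
        F (a iff (not c and not d)): β-rule — branch into T a, F (not c and not d)  //  F a, T (not c and not d).
          branch 1.2.1 (add T a, F (not c and not d)):
            T (a or a): β-rule — branch into T a  //  T a.
              branch 1.2.1.1 (add T a):
                F (not c and not d): β-rule — branch into F not c  //  F not d.
                  branch 1.2.1.1.1 (add F not c):
                    ○ open, literals {a=1, c=1, e=1}.
                  branch 1.2.1.1.2 (add F not d):
                    ○ open, literals {a=1, d=1, e=1}.
              branch 1.2.1.2 (add T a):
                F (not c and not d): β-rule — branch into F not c  //  F not d.
                  branch 1.2.1.2.1 (add F not c):
                    ○ open, literals {a=1, c=1, e=1}.
                  branch 1.2.1.2.2 (add F not d):
                    ○ open, literals {a=1, d=1, e=1}.
          branch 1.2.2 (add F a, T (not c and not d)):
            T (not c and not d): α-rule — add T not c, T not d.
            T (a or a): β-rule — branch into T a  //  T a.
              branch 1.2.2.1 (add T a):
                × closes — contains both a and not a.
              branch 1.2.2.2 (add T a):
                × closes — contains both a and not a.
  branch 2 (add T e):
    T (a or (a or a)): β-rule — branch into T a  //  T (a or a).
      branch 2.1 (add T a):
        F (a iff (not c and not d)): β-rule — branch into T a, F (not c and not d)  //  F a, T (not c and not d).
          branch 2.1.1 (add T a, F (not c and not d)):
            F (not c and not d): β-rule — branch into F not c  //  F not d.
              branch 2.1.1.1 (add F not c):
                ○ open, literals {a=1, c=1, e=1}.
              branch 2.1.1.2 (add F not d):
                ○ open, literals {a=1, d=1, e=1}.
          branch 2.1.2 (add F a, T (not c and not d)):
            × closes — contains both a and not a.
      branch 2.2 (add T (a or a)):
        F (a iff (not c and not d)): β-rule — branch into T a, F (not c and not d)  //  F a, T (not c and not d).
          branch 2.2.1 (add T a, F (not c and not d)):
            T (a or a): β-rule — branch into T a  //  T a.
              branch 2.2.1.1 (add T a):
                F (not c and not d): β-rule — branch into F not c  //  F not d.
                  branch 2.2.1.1.1 (add F not c):
                    ○ open, literals {a=1, c=1, e=1}.
                  branch 2.2.1.1.2 (add F not d):
                    ○ open, literals {a=1, d=1, e=1}.
              branch 2.2.1.2 (add T a):
                F (not c and not d): β-rule — branch into F not c  //  F not d.
                  branch 2.2.1.2.1 (add F not c):
                    ○ open, literals {a=1, c=1, e=1}.
                  branch 2.2.1.2.2 (add F not d):
                    ○ open, literals {a=1, d=1, e=1}.
          branch 2.2.2 (add F a, T (not c and not d)):
            T (not c and not d): α-rule — add T not c, T not d.
            T (a or a): β-rule — branch into T a  //  T a.
              branch 2.2.2.1 (add T a):
                × closes — contains both a and not a.
              branch 2.2.2.2 (add T a):
                × closes — contains both a and not a.
6 branches closed, 12 open.
An open branch gives a countermodel: a=1, c=1, e=1 (unmentioned atoms arbitrary); the premises hold there but the conclusion fails.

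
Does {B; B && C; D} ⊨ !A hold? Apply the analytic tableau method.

No

Initial set: {B; (B && C); D; !!A}.
(B && C): α-rule — add B, C.
○ open, literals {A=T, B=T, C=T, D=T}.
0 branches closed, 1 open.
An open branch gives a countermodel: A=T, B=T, C=T, D=T (unmentioned atoms arbitrary); the premises hold there but the conclusion fails.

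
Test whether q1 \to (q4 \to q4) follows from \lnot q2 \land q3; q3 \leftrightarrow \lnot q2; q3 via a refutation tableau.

Initial set: {T (\lnot q2 \land q3); T (q3 \leftrightarrow \lnot q2); T q3; F (q1 \to (q4 \to q4))}.
T (\lnot q2 \land q3): α-rule — add T \lnot q2, T q3.
F (q1 \to (q4 \to q4)): α-rule — add T q1, F (q4 \to q4).
F (q4 \to q4): α-rule — add T q4, F q4.
× closes — contains both q4 and \lnot q4.
All 1 branch closes.
Every branch closed, so the premises entail the conclusion.

Yes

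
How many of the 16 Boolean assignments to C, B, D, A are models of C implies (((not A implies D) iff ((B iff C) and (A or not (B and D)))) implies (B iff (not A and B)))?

14

Initial set: {(C implies (((not A implies D) iff ((B iff C) and (A or not (B and D)))) implies (B iff (not A and B))))}.
(C implies (((not A implies D) iff ((B iff C) and (A or not (B and D)))) implies (B iff (not A and B)))): β-rule — branch into not C  //  (((not A implies D) iff ((B iff C) and (A or not (B and D)))) implies (B iff (not A and B))).
  branch 1 (add not C):
    ○ open, literals {C=F}.
  branch 2 (add (((not A implies D) iff ((B iff C) and (A or not (B and D)))) implies (B iff (not A and B)))):
    (((not A implies D) iff ((B iff C) and (A or not (B and D)))) implies (B iff (not A and B))): β-rule — branch into not ((not A implies D) iff ((B iff C) and (A or not (B and D))))  //  (B iff (not A and B)).
      branch 2.1 (add not ((not A implies D) iff ((B iff C) and (A or not (B and D))))):
        not ((not A implies D) iff ((B iff C) and (A or not (B and D)))): β-rule — branch into (not A implies D), not ((B iff C) and (A or not (B and D)))  //  not (not A implies D), ((B iff C) and (A or not (B and D))).
          branch 2.1.1 (add (not A implies D), not ((B iff C) and (A or not (B and D)))):
            (not A implies D): β-rule — branch into not not A  //  D.
              branch 2.1.1.1 (add not not A):
                not ((B iff C) and (A or not (B and D))): β-rule — branch into not (B iff C)  //  not (A or not (B and D)).
                  branch 2.1.1.1.1 (add not (B iff C)):
                    not (B iff C): β-rule — branch into B, not C  //  not B, C.
                      branch 2.1.1.1.1.1 (add B, not C):
                        ○ open, literals {A=T, B=T, C=F}.
                      branch 2.1.1.1.1.2 (add not B, C):
                        ○ open, literals {A=T, B=F, C=T}.
                  branch 2.1.1.1.2 (add not (A or not (B and D))):
                    not (A or not (B and D)): α-rule — add not A, not not (B and D).
                    × closes — contains both A and not A.
              branch 2.1.1.2 (add D):
                not ((B iff C) and (A or not (B and D))): β-rule — branch into not (B iff C)  //  not (A or not (B and D)).
                  branch 2.1.1.2.1 (add not (B iff C)):
                    not (B iff C): β-rule — branch into B, not C  //  not B, C.
                      branch 2.1.1.2.1.1 (add B, not C):
                        ○ open, literals {B=T, C=F, D=T}.
                      branch 2.1.1.2.1.2 (add not B, C):
                        ○ open, literals {B=F, C=T, D=T}.
                  branch 2.1.1.2.2 (add not (A or not (B and D))):
                    not (A or not (B and D)): α-rule — add not A, not not (B and D).
                    not not (B and D): α-rule — add B, D.
                    ○ open, literals {A=F, B=T, D=T}.
          branch 2.1.2 (add not (not A implies D), ((B iff C) and (A or not (B and D)))):
            not (not A implies D): α-rule — add not A, not D.
            ((B iff C) and (A or not (B and D))): α-rule — add (B iff C), (A or not (B and D)).
            (B iff C): β-rule — branch into B, C  //  not B, not C.
              branch 2.1.2.1 (add B, C):
                (A or not (B and D)): β-rule — branch into A  //  not (B and D).
                  branch 2.1.2.1.1 (add A):
                    × closes — contains both A and not A.
                  branch 2.1.2.1.2 (add not (B and D)):
                    not (B and D): β-rule — branch into not B  //  not D.
                      branch 2.1.2.1.2.1 (add not B):
                        × closes — contains both B and not B.
                      branch 2.1.2.1.2.2 (add not D):
                        ○ open, literals {A=F, B=T, C=T, D=F}.
              branch 2.1.2.2 (add not B, not C):
                (A or not (B and D)): β-rule — branch into A  //  not (B and D).
                  branch 2.1.2.2.1 (add A):
                    × closes — contains both A and not A.
                  branch 2.1.2.2.2 (add not (B and D)):
                    not (B and D): β-rule — branch into not B  //  not D.
                      branch 2.1.2.2.2.1 (add not B):
                        ○ open, literals {A=F, B=F, C=F, D=F}.
                      branch 2.1.2.2.2.2 (add not D):
                        ○ open, literals {A=F, B=F, C=F, D=F}.
      branch 2.2 (add (B iff (not A and B))):
        (B iff (not A and B)): β-rule — branch into B, (not A and B)  //  not B, not (not A and B).
          branch 2.2.1 (add B, (not A and B)):
            (not A and B): α-rule — add not A, B.
            ○ open, literals {A=F, B=T}.
          branch 2.2.2 (add not B, not (not A and B)):
            not (not A and B): β-rule — branch into not not A  //  not B.
              branch 2.2.2.1 (add not not A):
                ○ open, literals {A=T, B=F}.
              branch 2.2.2.2 (add not B):
                ○ open, literals {B=F}.
4 branches closed, 12 open.
Each open branch fixes some atoms; the unmentioned ones are free. Counting distinct full assignments: branch {C=F} (B, D, A) contributes 8 new; branch {A=T, B=T, C=F} (D) contributes 0 new; branch {A=T, B=F, C=T} (D) contributes 2 new; branch {B=T, C=F, D=T} (A) contributes 0 new; branch {B=F, C=T, D=T} (A) contributes 1 new; branch {A=F, B=T, D=T} (C) contributes 1 new; branch {A=F, B=T, C=T, D=F} (none free) contributes 1 new; branch {A=F, B=F, C=F, D=F} (none free) contributes 0 new; branch {A=F, B=F, C=F, D=F} (none free) contributes 0 new; branch {A=F, B=T} (C, D) contributes 0 new; branch {A=T, B=F} (C, D) contributes 0 new; branch {B=F} (C, D, A) contributes 1 new. Total: 14.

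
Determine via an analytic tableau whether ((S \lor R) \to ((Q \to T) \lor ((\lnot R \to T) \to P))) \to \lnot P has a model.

Satisfiable

Initial set: {(((S \lor R) \to ((Q \to T) \lor ((\lnot R \to T) \to P))) \to \lnot P)}.
(((S \lor R) \to ((Q \to T) \lor ((\lnot R \to T) \to P))) \to \lnot P): β-rule — branch into \lnot ((S \lor R) \to ((Q \to T) \lor ((\lnot R \to T) \to P)))  //  \lnot P.
  branch 1 (add \lnot ((S \lor R) \to ((Q \to T) \lor ((\lnot R \to T) \to P)))):
    \lnot ((S \lor R) \to ((Q \to T) \lor ((\lnot R \to T) \to P))): α-rule — add (S \lor R), \lnot ((Q \to T) \lor ((\lnot R \to T) \to P)).
    \lnot ((Q \to T) \lor ((\lnot R \to T) \to P)): α-rule — add \lnot (Q \to T), \lnot ((\lnot R \to T) \to P).
    \lnot (Q \to T): α-rule — add Q, \lnot T.
    \lnot ((\lnot R \to T) \to P): α-rule — add (\lnot R \to T), \lnot P.
    (S \lor R): β-rule — branch into S  //  R.
      branch 1.1 (add S):
        (\lnot R \to T): β-rule — branch into \lnot \lnot R  //  T.
          branch 1.1.1 (add \lnot \lnot R):
            ○ open, literals {P=F, Q=T, R=T, S=T, T=F}.
          branch 1.1.2 (add T):
            × closes — contains both T and \lnot T.
      branch 1.2 (add R):
        (\lnot R \to T): β-rule — branch into \lnot \lnot R  //  T.
          branch 1.2.1 (add \lnot \lnot R):
            ○ open, literals {P=F, Q=T, R=T, T=F}.
          branch 1.2.2 (add T):
            × closes — contains both T and \lnot T.
  branch 2 (add \lnot P):
    ○ open, literals {P=F}.
2 branches closed, 3 open.
An open branch gives a satisfying assignment: P=F, Q=T, R=T, S=T, T=F.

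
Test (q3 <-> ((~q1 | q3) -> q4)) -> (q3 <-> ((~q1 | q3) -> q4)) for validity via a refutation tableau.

Assume the negation and expand:
Initial set: {F ((q3 <-> ((~q1 | q3) -> q4)) -> (q3 <-> ((~q1 | q3) -> q4)))}.
F ((q3 <-> ((~q1 | q3) -> q4)) -> (q3 <-> ((~q1 | q3) -> q4))): α-rule — add T (q3 <-> ((~q1 | q3) -> q4)), F (q3 <-> ((~q1 | q3) -> q4)).
T (q3 <-> ((~q1 | q3) -> q4)): β-rule — branch into T q3, T ((~q1 | q3) -> q4)  //  F q3, F ((~q1 | q3) -> q4).
  branch 1 (add T q3, T ((~q1 | q3) -> q4)):
    F (q3 <-> ((~q1 | q3) -> q4)): β-rule — branch into T q3, F ((~q1 | q3) -> q4)  //  F q3, T ((~q1 | q3) -> q4).
      branch 1.1 (add T q3, F ((~q1 | q3) -> q4)):
        F ((~q1 | q3) -> q4): α-rule — add T (~q1 | q3), F q4.
        T ((~q1 | q3) -> q4): β-rule — branch into F (~q1 | q3)  //  T q4.
          branch 1.1.1 (add F (~q1 | q3)):
            F (~q1 | q3): α-rule — add F ~q1, F q3.
            × closes — contains both q3 and ~q3.
          branch 1.1.2 (add T q4):
            × closes — contains both q4 and ~q4.
      branch 1.2 (add F q3, T ((~q1 | q3) -> q4)):
        × closes — contains both q3 and ~q3.
  branch 2 (add F q3, F ((~q1 | q3) -> q4)):
    F ((~q1 | q3) -> q4): α-rule — add T (~q1 | q3), F q4.
    F (q3 <-> ((~q1 | q3) -> q4)): β-rule — branch into T q3, F ((~q1 | q3) -> q4)  //  F q3, T ((~q1 | q3) -> q4).
      branch 2.1 (add T q3, F ((~q1 | q3) -> q4)):
        × closes — contains both q3 and ~q3.
      branch 2.2 (add F q3, T ((~q1 | q3) -> q4)):
        T (~q1 | q3): β-rule — branch into T ~q1  //  T q3.
          branch 2.2.1 (add T ~q1):
            T ((~q1 | q3) -> q4): β-rule — branch into F (~q1 | q3)  //  T q4.
              branch 2.2.1.1 (add F (~q1 | q3)):
                F (~q1 | q3): α-rule — add F ~q1, F q3.
                × closes — contains both q1 and ~q1.
              branch 2.2.1.2 (add T q4):
                × closes — contains both q4 and ~q4.
          branch 2.2.2 (add T q3):
            × closes — contains both q3 and ~q3.
All 7 branches close.
Every branch closed, so the negation is unsatisfiable and the formula is valid.

Valid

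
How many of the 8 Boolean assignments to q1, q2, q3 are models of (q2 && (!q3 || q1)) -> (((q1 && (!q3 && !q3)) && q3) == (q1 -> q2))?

5

Initial set: {((q2 && (!q3 || q1)) -> (((q1 && (!q3 && !q3)) && q3) == (q1 -> q2)))}.
((q2 && (!q3 || q1)) -> (((q1 && (!q3 && !q3)) && q3) == (q1 -> q2))): β-rule — branch into !(q2 && (!q3 || q1))  //  (((q1 && (!q3 && !q3)) && q3) == (q1 -> q2)).
  branch 1 (add !(q2 && (!q3 || q1))):
    !(q2 && (!q3 || q1)): β-rule — branch into !q2  //  !(!q3 || q1).
      branch 1.1 (add !q2):
        ○ open, literals {q2=0}.
      branch 1.2 (add !(!q3 || q1)):
        !(!q3 || q1): α-rule — add !!q3, !q1.
        ○ open, literals {q1=0, q3=1}.
  branch 2 (add (((q1 && (!q3 && !q3)) && q3) == (q1 -> q2))):
    (((q1 && (!q3 && !q3)) && q3) == (q1 -> q2)): β-rule — branch into ((q1 && (!q3 && !q3)) && q3), (q1 -> q2)  //  !((q1 && (!q3 && !q3)) && q3), !(q1 -> q2).
      branch 2.1 (add ((q1 && (!q3 && !q3)) && q3), (q1 -> q2)):
        ((q1 && (!q3 && !q3)) && q3): α-rule — add (q1 && (!q3 && !q3)), q3.
        (q1 && (!q3 && !q3)): α-rule — add q1, (!q3 && !q3).
        (!q3 && !q3): α-rule — add !q3, !q3.
        × closes — contains both q3 and !q3.
      branch 2.2 (add !((q1 && (!q3 && !q3)) && q3), !(q1 -> q2)):
        !(q1 -> q2): α-rule — add q1, !q2.
        !((q1 && (!q3 && !q3)) && q3): β-rule — branch into !(q1 && (!q3 && !q3))  //  !q3.
          branch 2.2.1 (add !(q1 && (!q3 && !q3))):
            !(q1 && (!q3 && !q3)): β-rule — branch into !q1  //  !(!q3 && !q3).
              branch 2.2.1.1 (add !q1):
                × closes — contains both q1 and !q1.
              branch 2.2.1.2 (add !(!q3 && !q3)):
                !(!q3 && !q3): β-rule — branch into !!q3  //  !!q3.
                  branch 2.2.1.2.1 (add !!q3):
                    ○ open, literals {q1=1, q2=0, q3=1}.
                  branch 2.2.1.2.2 (add !!q3):
                    ○ open, literals {q1=1, q2=0, q3=1}.
          branch 2.2.2 (add !q3):
            ○ open, literals {q1=1, q2=0, q3=0}.
2 branches closed, 5 open.
Each open branch fixes some atoms; the unmentioned ones are free. Counting distinct full assignments: branch {q2=0} (q1, q3) contributes 4 new; branch {q1=0, q3=1} (q2) contributes 1 new; branch {q1=1, q2=0, q3=1} (none free) contributes 0 new; branch {q1=1, q2=0, q3=1} (none free) contributes 0 new; branch {q1=1, q2=0, q3=0} (none free) contributes 0 new. Total: 5.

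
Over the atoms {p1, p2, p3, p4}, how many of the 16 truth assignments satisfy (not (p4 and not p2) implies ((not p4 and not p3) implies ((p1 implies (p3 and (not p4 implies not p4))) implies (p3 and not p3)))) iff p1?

Initial set: {((not (p4 and not p2) implies ((not p4 and not p3) implies ((p1 implies (p3 and (not p4 implies not p4))) implies (p3 and not p3)))) iff p1)}.
((not (p4 and not p2) implies ((not p4 and not p3) implies ((p1 implies (p3 and (not p4 implies not p4))) implies (p3 and not p3)))) iff p1): β-rule — branch into (not (p4 and not p2) implies ((not p4 and not p3) implies ((p1 implies (p3 and (not p4 implies not p4))) implies (p3 and not p3)))), p1  //  not (not (p4 and not p2) implies ((not p4 and not p3) implies ((p1 implies (p3 and (not p4 implies not p4))) implies (p3 and not p3)))), not p1.
  branch 1 (add (not (p4 and not p2) implies ((not p4 and not p3) implies ((p1 implies (p3 and (not p4 implies not p4))) implies (p3 and not p3)))), p1):
    (not (p4 and not p2) implies ((not p4 and not p3) implies ((p1 implies (p3 and (not p4 implies not p4))) implies (p3 and not p3)))): β-rule — branch into not not (p4 and not p2)  //  ((not p4 and not p3) implies ((p1 implies (p3 and (not p4 implies not p4))) implies (p3 and not p3))).
      branch 1.1 (add not not (p4 and not p2)):
        not not (p4 and not p2): α-rule — add p4, not p2.
        ○ open, literals {p1=T, p2=F, p4=T}.
      branch 1.2 (add ((not p4 and not p3) implies ((p1 implies (p3 and (not p4 implies not p4))) implies (p3 and not p3)))):
        ((not p4 and not p3) implies ((p1 implies (p3 and (not p4 implies not p4))) implies (p3 and not p3))): β-rule — branch into not (not p4 and not p3)  //  ((p1 implies (p3 and (not p4 implies not p4))) implies (p3 and not p3)).
          branch 1.2.1 (add not (not p4 and not p3)):
            not (not p4 and not p3): β-rule — branch into not not p4  //  not not p3.
              branch 1.2.1.1 (add not not p4):
                ○ open, literals {p1=T, p4=T}.
              branch 1.2.1.2 (add not not p3):
                ○ open, literals {p1=T, p3=T}.
          branch 1.2.2 (add ((p1 implies (p3 and (not p4 implies not p4))) implies (p3 and not p3))):
            ((p1 implies (p3 and (not p4 implies not p4))) implies (p3 and not p3)): β-rule — branch into not (p1 implies (p3 and (not p4 implies not p4)))  //  (p3 and not p3).
              branch 1.2.2.1 (add not (p1 implies (p3 and (not p4 implies not p4)))):
                not (p1 implies (p3 and (not p4 implies not p4))): α-rule — add p1, not (p3 and (not p4 implies not p4)).
                not (p3 and (not p4 implies not p4)): β-rule — branch into not p3  //  not (not p4 implies not p4).
                  branch 1.2.2.1.1 (add not p3):
                    ○ open, literals {p1=T, p3=F}.
                  branch 1.2.2.1.2 (add not (not p4 implies not p4)):
                    not (not p4 implies not p4): α-rule — add not p4, not not p4.
                    × closes — contains both p4 and not p4.
              branch 1.2.2.2 (add (p3 and not p3)):
                (p3 and not p3): α-rule — add p3, not p3.
                × closes — contains both p3 and not p3.
  branch 2 (add not (not (p4 and not p2) implies ((not p4 and not p3) implies ((p1 implies (p3 and (not p4 implies not p4))) implies (p3 and not p3)))), not p1):
    not (not (p4 and not p2) implies ((not p4 and not p3) implies ((p1 implies (p3 and (not p4 implies not p4))) implies (p3 and not p3)))): α-rule — add not (p4 and not p2), not ((not p4 and not p3) implies ((p1 implies (p3 and (not p4 implies not p4))) implies (p3 and not p3))).
    not ((not p4 and not p3) implies ((p1 implies (p3 and (not p4 implies not p4))) implies (p3 and not p3))): α-rule — add (not p4 and not p3), not ((p1 implies (p3 and (not p4 implies not p4))) implies (p3 and not p3)).
    (not p4 and not p3): α-rule — add not p4, not p3.
    not ((p1 implies (p3 and (not p4 implies not p4))) implies (p3 and not p3)): α-rule — add (p1 implies (p3 and (not p4 implies not p4))), not (p3 and not p3).
    not (p4 and not p2): β-rule — branch into not p4  //  not not p2.
      branch 2.1 (add not p4):
        (p1 implies (p3 and (not p4 implies not p4))): β-rule — branch into not p1  //  (p3 and (not p4 implies not p4)).
          branch 2.1.1 (add not p1):
            not (p3 and not p3): β-rule — branch into not p3  //  not not p3.
              branch 2.1.1.1 (add not p3):
                ○ open, literals {p1=F, p3=F, p4=F}.
              branch 2.1.1.2 (add not not p3):
                × closes — contains both p3 and not p3.
          branch 2.1.2 (add (p3 and (not p4 implies not p4))):
            (p3 and (not p4 implies not p4)): α-rule — add p3, (not p4 implies not p4).
            × closes — contains both p3 and not p3.
      branch 2.2 (add not not p2):
        (p1 implies (p3 and (not p4 implies not p4))): β-rule — branch into not p1  //  (p3 and (not p4 implies not p4)).
          branch 2.2.1 (add not p1):
            not (p3 and not p3): β-rule — branch into not p3  //  not not p3.
              branch 2.2.1.1 (add not p3):
                ○ open, literals {p1=F, p2=T, p3=F, p4=F}.
              branch 2.2.1.2 (add not not p3):
                × closes — contains both p3 and not p3.
          branch 2.2.2 (add (p3 and (not p4 implies not p4))):
            (p3 and (not p4 implies not p4)): α-rule — add p3, (not p4 implies not p4).
            × closes — contains both p3 and not p3.
6 branches closed, 6 open.
Each open branch fixes some atoms; the unmentioned ones are free. Counting distinct full assignments: branch {p1=T, p2=F, p4=T} (p3) contributes 2 new; branch {p1=T, p4=T} (p2, p3) contributes 2 new; branch {p1=T, p3=T} (p2, p4) contributes 2 new; branch {p1=T, p3=F} (p2, p4) contributes 2 new; branch {p1=F, p3=F, p4=F} (p2) contributes 2 new; branch {p1=F, p2=T, p3=F, p4=F} (none free) contributes 0 new. Total: 10.

10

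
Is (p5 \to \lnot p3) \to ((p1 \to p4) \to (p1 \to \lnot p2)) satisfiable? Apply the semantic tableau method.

Satisfiable

Initial set: {((p5 \to \lnot p3) \to ((p1 \to p4) \to (p1 \to \lnot p2)))}.
((p5 \to \lnot p3) \to ((p1 \to p4) \to (p1 \to \lnot p2))): β-rule — branch into \lnot (p5 \to \lnot p3)  //  ((p1 \to p4) \to (p1 \to \lnot p2)).
  branch 1 (add \lnot (p5 \to \lnot p3)):
    \lnot (p5 \to \lnot p3): α-rule — add p5, \lnot \lnot p3.
    ○ open, literals {p3=T, p5=T}.
  branch 2 (add ((p1 \to p4) \to (p1 \to \lnot p2))):
    ((p1 \to p4) \to (p1 \to \lnot p2)): β-rule — branch into \lnot (p1 \to p4)  //  (p1 \to \lnot p2).
      branch 2.1 (add \lnot (p1 \to p4)):
        \lnot (p1 \to p4): α-rule — add p1, \lnot p4.
        ○ open, literals {p1=T, p4=F}.
      branch 2.2 (add (p1 \to \lnot p2)):
        (p1 \to \lnot p2): β-rule — branch into \lnot p1  //  \lnot p2.
          branch 2.2.1 (add \lnot p1):
            ○ open, literals {p1=F}.
          branch 2.2.2 (add \lnot p2):
            ○ open, literals {p2=F}.
0 branches closed, 4 open.
An open branch gives a satisfying assignment: p3=T, p5=T.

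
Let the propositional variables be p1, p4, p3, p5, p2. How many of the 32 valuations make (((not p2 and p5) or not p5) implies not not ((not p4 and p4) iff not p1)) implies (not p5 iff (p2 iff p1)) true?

Initial set: {((((not p2 and p5) or not p5) implies not not ((not p4 and p4) iff not p1)) implies (not p5 iff (p2 iff p1)))}.
((((not p2 and p5) or not p5) implies not not ((not p4 and p4) iff not p1)) implies (not p5 iff (p2 iff p1))): β-rule — branch into not (((not p2 and p5) or not p5) implies not not ((not p4 and p4) iff not p1))  //  (not p5 iff (p2 iff p1)).
  branch 1 (add not (((not p2 and p5) or not p5) implies not not ((not p4 and p4) iff not p1))):
    not (((not p2 and p5) or not p5) implies not not ((not p4 and p4) iff not p1)): α-rule — add ((not p2 and p5) or not p5), not not not ((not p4 and p4) iff not p1).
    not not not ((not p4 and p4) iff not p1): drop double negation, giving not ((not p4 and p4) iff not p1).
    ((not p2 and p5) or not p5): β-rule — branch into (not p2 and p5)  //  not p5.
      branch 1.1 (add (not p2 and p5)):
        (not p2 and p5): α-rule — add not p2, p5.
        not ((not p4 and p4) iff not p1): β-rule — branch into (not p4 and p4), not not p1  //  not (not p4 and p4), not p1.
          branch 1.1.1 (add (not p4 and p4), not not p1):
            (not p4 and p4): α-rule — add not p4, p4.
            × closes — contains both p4 and not p4.
          branch 1.1.2 (add not (not p4 and p4), not p1):
            not (not p4 and p4): β-rule — branch into not not p4  //  not p4.
              branch 1.1.2.1 (add not not p4):
                ○ open, literals {p1=F, p2=F, p4=T, p5=T}.
              branch 1.1.2.2 (add not p4):
                ○ open, literals {p1=F, p2=F, p4=F, p5=T}.
      branch 1.2 (add not p5):
        not ((not p4 and p4) iff not p1): β-rule — branch into (not p4 and p4), not not p1  //  not (not p4 and p4), not p1.
          branch 1.2.1 (add (not p4 and p4), not not p1):
            (not p4 and p4): α-rule — add not p4, p4.
            × closes — contains both p4 and not p4.
          branch 1.2.2 (add not (not p4 and p4), not p1):
            not (not p4 and p4): β-rule — branch into not not p4  //  not p4.
              branch 1.2.2.1 (add not not p4):
                ○ open, literals {p1=F, p4=T, p5=F}.
              branch 1.2.2.2 (add not p4):
                ○ open, literals {p1=F, p4=F, p5=F}.
  branch 2 (add (not p5 iff (p2 iff p1))):
    (not p5 iff (p2 iff p1)): β-rule — branch into not p5, (p2 iff p1)  //  not not p5, not (p2 iff p1).
      branch 2.1 (add not p5, (p2 iff p1)):
        (p2 iff p1): β-rule — branch into p2, p1  //  not p2, not p1.
          branch 2.1.1 (add p2, p1):
            ○ open, literals {p1=T, p2=T, p5=F}.
          branch 2.1.2 (add not p2, not p1):
            ○ open, literals {p1=F, p2=F, p5=F}.
      branch 2.2 (add not not p5, not (p2 iff p1)):
        not (p2 iff p1): β-rule — branch into p2, not p1  //  not p2, p1.
          branch 2.2.1 (add p2, not p1):
            ○ open, literals {p1=F, p2=T, p5=T}.
          branch 2.2.2 (add not p2, p1):
            ○ open, literals {p1=T, p2=F, p5=T}.
2 branches closed, 8 open.
Each open branch fixes some atoms; the unmentioned ones are free. Counting distinct full assignments: branch {p1=F, p2=F, p4=T, p5=T} (p3) contributes 2 new; branch {p1=F, p2=F, p4=F, p5=T} (p3) contributes 2 new; branch {p1=F, p4=T, p5=F} (p3, p2) contributes 4 new; branch {p1=F, p4=F, p5=F} (p3, p2) contributes 4 new; branch {p1=T, p2=T, p5=F} (p4, p3) contributes 4 new; branch {p1=F, p2=F, p5=F} (p4, p3) contributes 0 new; branch {p1=F, p2=T, p5=T} (p4, p3) contributes 4 new; branch {p1=T, p2=F, p5=T} (p4, p3) contributes 4 new. Total: 24.

24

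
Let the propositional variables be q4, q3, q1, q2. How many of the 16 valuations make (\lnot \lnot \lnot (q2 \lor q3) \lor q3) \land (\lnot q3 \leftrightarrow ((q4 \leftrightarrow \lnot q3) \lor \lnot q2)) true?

6

Initial set: {T ((\lnot \lnot \lnot (q2 \lor q3) \lor q3) \land (\lnot q3 \leftrightarrow ((q4 \leftrightarrow \lnot q3) \lor \lnot q2)))}.
T ((\lnot \lnot \lnot (q2 \lor q3) \lor q3) \land (\lnot q3 \leftrightarrow ((q4 \leftrightarrow \lnot q3) \lor \lnot q2))): α-rule — add T (\lnot \lnot \lnot (q2 \lor q3) \lor q3), T (\lnot q3 \leftrightarrow ((q4 \leftrightarrow \lnot q3) \lor \lnot q2)).
T (\lnot \lnot \lnot (q2 \lor q3) \lor q3): β-rule — branch into T \lnot \lnot \lnot (q2 \lor q3)  //  T q3.
  branch 1 (add T \lnot \lnot \lnot (q2 \lor q3)):
    T \lnot \lnot \lnot (q2 \lor q3): drop double negation, giving T \lnot (q2 \lor q3).
    T \lnot (q2 \lor q3): α-rule — add F q2, F q3.
    T (\lnot q3 \leftrightarrow ((q4 \leftrightarrow \lnot q3) \lor \lnot q2)): β-rule — branch into T \lnot q3, T ((q4 \leftrightarrow \lnot q3) \lor \lnot q2)  //  F \lnot q3, F ((q4 \leftrightarrow \lnot q3) \lor \lnot q2).
      branch 1.1 (add T \lnot q3, T ((q4 \leftrightarrow \lnot q3) \lor \lnot q2)):
        T ((q4 \leftrightarrow \lnot q3) \lor \lnot q2): β-rule — branch into T (q4 \leftrightarrow \lnot q3)  //  T \lnot q2.
          branch 1.1.1 (add T (q4 \leftrightarrow \lnot q3)):
            T (q4 \leftrightarrow \lnot q3): β-rule — branch into T q4, T \lnot q3  //  F q4, F \lnot q3.
              branch 1.1.1.1 (add T q4, T \lnot q3):
                ○ open, literals {q2=0, q3=0, q4=1}.
              branch 1.1.1.2 (add F q4, F \lnot q3):
                × closes — contains both q3 and \lnot q3.
          branch 1.1.2 (add T \lnot q2):
            ○ open, literals {q2=0, q3=0}.
      branch 1.2 (add F \lnot q3, F ((q4 \leftrightarrow \lnot q3) \lor \lnot q2)):
        × closes — contains both q3 and \lnot q3.
  branch 2 (add T q3):
    T (\lnot q3 \leftrightarrow ((q4 \leftrightarrow \lnot q3) \lor \lnot q2)): β-rule — branch into T \lnot q3, T ((q4 \leftrightarrow \lnot q3) \lor \lnot q2)  //  F \lnot q3, F ((q4 \leftrightarrow \lnot q3) \lor \lnot q2).
      branch 2.1 (add T \lnot q3, T ((q4 \leftrightarrow \lnot q3) \lor \lnot q2)):
        × closes — contains both q3 and \lnot q3.
      branch 2.2 (add F \lnot q3, F ((q4 \leftrightarrow \lnot q3) \lor \lnot q2)):
        F ((q4 \leftrightarrow \lnot q3) \lor \lnot q2): α-rule — add F (q4 \leftrightarrow \lnot q3), F \lnot q2.
        F (q4 \leftrightarrow \lnot q3): β-rule — branch into T q4, F \lnot q3  //  F q4, T \lnot q3.
          branch 2.2.1 (add T q4, F \lnot q3):
            ○ open, literals {q2=1, q3=1, q4=1}.
          branch 2.2.2 (add F q4, T \lnot q3):
            × closes — contains both q3 and \lnot q3.
4 branches closed, 3 open.
Each open branch fixes some atoms; the unmentioned ones are free. Counting distinct full assignments: branch {q2=0, q3=0, q4=1} (q1) contributes 2 new; branch {q2=0, q3=0} (q4, q1) contributes 2 new; branch {q2=1, q3=1, q4=1} (q1) contributes 2 new. Total: 6.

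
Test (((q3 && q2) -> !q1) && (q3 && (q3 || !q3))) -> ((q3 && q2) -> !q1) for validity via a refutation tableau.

Assume the negation and expand:
Initial set: {!((((q3 && q2) -> !q1) && (q3 && (q3 || !q3))) -> ((q3 && q2) -> !q1))}.
!((((q3 && q2) -> !q1) && (q3 && (q3 || !q3))) -> ((q3 && q2) -> !q1)): α-rule — add (((q3 && q2) -> !q1) && (q3 && (q3 || !q3))), !((q3 && q2) -> !q1).
(((q3 && q2) -> !q1) && (q3 && (q3 || !q3))): α-rule — add ((q3 && q2) -> !q1), (q3 && (q3 || !q3)).
!((q3 && q2) -> !q1): α-rule — add (q3 && q2), !!q1.
(q3 && (q3 || !q3)): α-rule — add q3, (q3 || !q3).
(q3 && q2): α-rule — add q3, q2.
((q3 && q2) -> !q1): β-rule — branch into !(q3 && q2)  //  !q1.
  branch 1 (add !(q3 && q2)):
    (q3 || !q3): β-rule — branch into q3  //  !q3.
      branch 1.1 (add q3):
        !(q3 && q2): β-rule — branch into !q3  //  !q2.
          branch 1.1.1 (add !q3):
            × closes — contains both q3 and !q3.
          branch 1.1.2 (add !q2):
            × closes — contains both q2 and !q2.
      branch 1.2 (add !q3):
        × closes — contains both q3 and !q3.
  branch 2 (add !q1):
    × closes — contains both q1 and !q1.
All 4 branches close.
Every branch closed, so the negation is unsatisfiable and the formula is valid.

Valid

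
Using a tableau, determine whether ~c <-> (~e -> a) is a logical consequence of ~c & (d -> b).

No

Initial set: {(~c & (d -> b)); ~(~c <-> (~e -> a))}.
(~c & (d -> b)): α-rule — add ~c, (d -> b).
~(~c <-> (~e -> a)): β-rule — branch into ~c, ~(~e -> a)  //  ~~c, (~e -> a).
  branch 1 (add ~c, ~(~e -> a)):
    ~(~e -> a): α-rule — add ~e, ~a.
    (d -> b): β-rule — branch into ~d  //  b.
      branch 1.1 (add ~d):
        ○ open, literals {a=0, c=0, d=0, e=0}.
      branch 1.2 (add b):
        ○ open, literals {a=0, b=1, c=0, e=0}.
  branch 2 (add ~~c, (~e -> a)):
    × closes — contains both c and ~c.
1 branch closed, 2 open.
An open branch gives a countermodel: a=0, c=0, d=0, e=0 (unmentioned atoms arbitrary); the premises hold there but the conclusion fails.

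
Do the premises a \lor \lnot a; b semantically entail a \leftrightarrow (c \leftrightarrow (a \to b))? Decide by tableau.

No

Initial set: {(a \lor \lnot a); b; \lnot (a \leftrightarrow (c \leftrightarrow (a \to b)))}.
(a \lor \lnot a): β-rule — branch into a  //  \lnot a.
  branch 1 (add a):
    \lnot (a \leftrightarrow (c \leftrightarrow (a \to b))): β-rule — branch into a, \lnot (c \leftrightarrow (a \to b))  //  \lnot a, (c \leftrightarrow (a \to b)).
      branch 1.1 (add a, \lnot (c \leftrightarrow (a \to b))):
        \lnot (c \leftrightarrow (a \to b)): β-rule — branch into c, \lnot (a \to b)  //  \lnot c, (a \to b).
          branch 1.1.1 (add c, \lnot (a \to b)):
            \lnot (a \to b): α-rule — add a, \lnot b.
            × closes — contains both b and \lnot b.
          branch 1.1.2 (add \lnot c, (a \to b)):
            (a \to b): β-rule — branch into \lnot a  //  b.
              branch 1.1.2.1 (add \lnot a):
                × closes — contains both a and \lnot a.
              branch 1.1.2.2 (add b):
                ○ open, literals {a=T, b=T, c=F}.
      branch 1.2 (add \lnot a, (c \leftrightarrow (a \to b))):
        × closes — contains both a and \lnot a.
  branch 2 (add \lnot a):
    \lnot (a \leftrightarrow (c \leftrightarrow (a \to b))): β-rule — branch into a, \lnot (c \leftrightarrow (a \to b))  //  \lnot a, (c \leftrightarrow (a \to b)).
      branch 2.1 (add a, \lnot (c \leftrightarrow (a \to b))):
        × closes — contains both a and \lnot a.
      branch 2.2 (add \lnot a, (c \leftrightarrow (a \to b))):
        (c \leftrightarrow (a \to b)): β-rule — branch into c, (a \to b)  //  \lnot c, \lnot (a \to b).
          branch 2.2.1 (add c, (a \to b)):
            (a \to b): β-rule — branch into \lnot a  //  b.
              branch 2.2.1.1 (add \lnot a):
                ○ open, literals {a=F, b=T, c=T}.
              branch 2.2.1.2 (add b):
                ○ open, literals {a=F, b=T, c=T}.
          branch 2.2.2 (add \lnot c, \lnot (a \to b)):
            \lnot (a \to b): α-rule — add a, \lnot b.
            × closes — contains both a and \lnot a.
5 branches closed, 3 open.
An open branch gives a countermodel: a=T, b=T, c=F (unmentioned atoms arbitrary); the premises hold there but the conclusion fails.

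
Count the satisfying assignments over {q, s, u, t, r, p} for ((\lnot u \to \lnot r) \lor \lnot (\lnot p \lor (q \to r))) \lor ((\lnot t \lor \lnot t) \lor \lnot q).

60

Initial set: {T (((\lnot u \to \lnot r) \lor \lnot (\lnot p \lor (q \to r))) \lor ((\lnot t \lor \lnot t) \lor \lnot q))}.
T (((\lnot u \to \lnot r) \lor \lnot (\lnot p \lor (q \to r))) \lor ((\lnot t \lor \lnot t) \lor \lnot q)): β-rule — branch into T ((\lnot u \to \lnot r) \lor \lnot (\lnot p \lor (q \to r)))  //  T ((\lnot t \lor \lnot t) \lor \lnot q).
  branch 1 (add T ((\lnot u \to \lnot r) \lor \lnot (\lnot p \lor (q \to r)))):
    T ((\lnot u \to \lnot r) \lor \lnot (\lnot p \lor (q \to r))): β-rule — branch into T (\lnot u \to \lnot r)  //  T \lnot (\lnot p \lor (q \to r)).
      branch 1.1 (add T (\lnot u \to \lnot r)):
        T (\lnot u \to \lnot r): β-rule — branch into F \lnot u  //  T \lnot r.
          branch 1.1.1 (add F \lnot u):
            ○ open, literals {u=1}.
          branch 1.1.2 (add T \lnot r):
            ○ open, literals {r=0}.
      branch 1.2 (add T \lnot (\lnot p \lor (q \to r))):
        T \lnot (\lnot p \lor (q \to r)): α-rule — add F \lnot p, F (q \to r).
        F (q \to r): α-rule — add T q, F r.
        ○ open, literals {p=1, q=1, r=0}.
  branch 2 (add T ((\lnot t \lor \lnot t) \lor \lnot q)):
    T ((\lnot t \lor \lnot t) \lor \lnot q): β-rule — branch into T (\lnot t \lor \lnot t)  //  T \lnot q.
      branch 2.1 (add T (\lnot t \lor \lnot t)):
        T (\lnot t \lor \lnot t): β-rule — branch into T \lnot t  //  T \lnot t.
          branch 2.1.1 (add T \lnot t):
            ○ open, literals {t=0}.
          branch 2.1.2 (add T \lnot t):
            ○ open, literals {t=0}.
      branch 2.2 (add T \lnot q):
        ○ open, literals {q=0}.
0 branches closed, 6 open.
Each open branch fixes some atoms; the unmentioned ones are free. Counting distinct full assignments: branch {u=1} (q, s, t, r, p) contributes 32 new; branch {r=0} (q, s, u, t, p) contributes 16 new; branch {p=1, q=1, r=0} (s, u, t) contributes 0 new; branch {t=0} (q, s, u, r, p) contributes 8 new; branch {t=0} (q, s, u, r, p) contributes 0 new; branch {q=0} (s, u, t, r, p) contributes 4 new. Total: 60.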